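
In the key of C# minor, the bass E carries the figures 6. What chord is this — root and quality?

The figures 6 indicate a triad in first inversion.
In first inversion the root lies a sixth above the bass: a sixth above E in C# minor is C#.
The chord tones are E, G#, C#, giving C# minor.

C# minor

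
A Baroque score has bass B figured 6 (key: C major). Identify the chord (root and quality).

The figures 6 indicate a triad in first inversion.
In first inversion the root lies a sixth above the bass: a sixth above B in C major is G.
The chord tones are B, D, G, giving G major.

G major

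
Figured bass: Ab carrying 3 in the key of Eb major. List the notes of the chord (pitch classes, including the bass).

Ab, C, Eb

The written figures 3 are shorthand for 5/3: the 5 is implied.
A third above Ab in this key is C.
A fifth above Ab in this key is Eb.
Together with the bass Ab, this spells Ab major in root position.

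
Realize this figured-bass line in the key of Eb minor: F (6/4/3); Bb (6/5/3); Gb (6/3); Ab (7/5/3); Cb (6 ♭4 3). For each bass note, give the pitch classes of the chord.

F (6/4/3): F, Ab, Bb, Db.
Bb (6/5/3): Bb, Db, F, Gb.
Gb (6/3): Gb, Bb, Eb.
Ab (7/5/3): Ab, Cb, Eb, Gb.
Cb (6/b4/3): Cb, Eb, Fb, Ab.

F, Ab, Bb, Db | Bb, Db, F, Gb | Gb, Bb, Eb | Ab, Cb, Eb, Gb | Cb, Eb, Fb, Ab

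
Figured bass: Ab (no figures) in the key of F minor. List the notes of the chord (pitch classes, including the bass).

An unfigured bass implies 5/3.
A third above Ab in this key is C.
A fifth above Ab in this key is Eb.
Together with the bass Ab, this spells Ab major in root position.

Ab, C, Eb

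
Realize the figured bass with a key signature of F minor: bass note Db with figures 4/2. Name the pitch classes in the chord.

Db, Eb, G, Bb

The written figures 4/2 are shorthand for 6/4/2: the 6 is implied.
A second above Db in this key is Eb.
A fourth above Db in this key is G.
A sixth above Db in this key is Bb.
Together with the bass Db, this spells Eb dominant seventh in third inversion.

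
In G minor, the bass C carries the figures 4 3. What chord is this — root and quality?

F dominant seventh

The figures 4 3 indicate a seventh chord in second inversion.
In second inversion the root lies a fourth above the bass: a fourth above C in G minor is F.
The chord tones are C, Eb, F, A, giving F dominant seventh.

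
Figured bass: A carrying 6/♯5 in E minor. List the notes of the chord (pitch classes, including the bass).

The written figures 6/♯5 are shorthand for 6/5/3: the 3 is implied.
A third above A in this key is C.
A fifth above A in this key is E, raised to E# by the sharp.
A sixth above A in this key is F#.

A, C, E#, F#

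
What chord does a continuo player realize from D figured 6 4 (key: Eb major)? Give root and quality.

G minor

The figures 6 4 indicate a triad in second inversion.
In second inversion the root lies a fourth above the bass: a fourth above D in Eb major is G.
The chord tones are D, G, Bb, giving G minor.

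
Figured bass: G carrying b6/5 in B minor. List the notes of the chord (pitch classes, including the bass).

The written figures b6/5 are shorthand for 6/5/3: the 3 is implied.
A third above G in this key is B.
A fifth above G in this key is D.
A sixth above G in this key is E, lowered to Eb by the flat.
Together with the bass G, this spells Eb augmented major seventh in first inversion.

G, B, D, Eb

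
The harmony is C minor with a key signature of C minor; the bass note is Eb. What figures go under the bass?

Eb is the third of C minor, so the chord is in first inversion.
A triad in first inversion is figured 6/3, conventionally abbreviated 6.

6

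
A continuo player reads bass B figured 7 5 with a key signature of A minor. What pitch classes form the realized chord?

The written figures 7 5 are shorthand for 7/5/3: the 3 is implied.
A third above B in this key is D.
A fifth above B in this key is F.
A seventh above B in this key is A.
Together with the bass B, this spells B half-diminished seventh in root position.

B, D, F, A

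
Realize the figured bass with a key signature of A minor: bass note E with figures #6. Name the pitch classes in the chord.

The written figures #6 are shorthand for 6/3: the 3 is implied.
A third above E in this key is G.
A sixth above E in this key is C, raised to C# by the sharp.
Together with the bass E, this spells C# diminished in first inversion.

E, G, C#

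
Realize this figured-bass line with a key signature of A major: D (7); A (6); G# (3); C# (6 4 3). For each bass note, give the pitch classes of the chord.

D (7/5/3): D, F#, A, C#.
A (6/3): A, C#, F#.
G# (5/3): G#, B, D.
C# (6/4/3): C#, E, F#, A.

D, F#, A, C# | A, C#, F# | G#, B, D | C#, E, F#, A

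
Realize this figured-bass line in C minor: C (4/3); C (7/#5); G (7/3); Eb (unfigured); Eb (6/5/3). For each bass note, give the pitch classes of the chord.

C (6/4/3): C, Eb, F, Ab.
C (7/#5/3): C, Eb, G#, Bb.
G (7/5/3): G, Bb, D, F.
Eb (5/3): Eb, G, Bb.
Eb (6/5/3): Eb, G, Bb, C.

C, Eb, F, Ab | C, Eb, G#, Bb | G, Bb, D, F | Eb, G, Bb | Eb, G, Bb, C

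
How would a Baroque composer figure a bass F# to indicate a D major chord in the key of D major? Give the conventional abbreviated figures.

6

F# is the third of D major, so the chord is in first inversion.
A triad in first inversion is figured 6/3, conventionally abbreviated 6.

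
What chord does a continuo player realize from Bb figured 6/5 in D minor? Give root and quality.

The figures 6/5 indicate a seventh chord in first inversion.
In first inversion the root lies a sixth above the bass: a sixth above Bb in D minor is G.
The chord tones are Bb, D, F, G, giving G minor seventh.

G minor seventh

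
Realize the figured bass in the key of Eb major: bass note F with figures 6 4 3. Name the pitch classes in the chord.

F, Ab, Bb, D

A third above F in this key is Ab.
A fourth above F in this key is Bb.
A sixth above F in this key is D.
Together with the bass F, this spells Bb dominant seventh in second inversion.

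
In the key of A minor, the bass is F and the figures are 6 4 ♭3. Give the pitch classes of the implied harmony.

A third above F in this key is A, lowered to Ab by the flat.
A fourth above F in this key is B.
A sixth above F in this key is D.
Together with the bass F, this spells B diminished seventh in second inversion.

F, Ab, B, D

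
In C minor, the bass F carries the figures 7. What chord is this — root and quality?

F minor seventh

The figures 7 indicate a seventh chord in root position.
In root position the bass is the root, so the root is F.
The chord tones are F, Ab, C, Eb, giving F minor seventh.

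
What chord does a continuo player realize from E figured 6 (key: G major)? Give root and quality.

C major

The figures 6 indicate a triad in first inversion.
In first inversion the root lies a sixth above the bass: a sixth above E in G major is C.
The chord tones are E, G, C, giving C major.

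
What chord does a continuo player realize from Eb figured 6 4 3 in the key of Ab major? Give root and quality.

The figures 6 4 3 indicate a seventh chord in second inversion.
In second inversion the root lies a fourth above the bass: a fourth above Eb in Ab major is Ab.
The chord tones are Eb, G, Ab, C, giving Ab major seventh.

Ab major seventh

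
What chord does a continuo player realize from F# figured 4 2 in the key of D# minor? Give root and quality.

The figures 4 2 indicate a seventh chord in third inversion.
In third inversion the root lies a second above the bass: a second above F# in D# minor is G#.
The chord tones are F#, G#, B, D#, giving G# minor seventh.

G# minor seventh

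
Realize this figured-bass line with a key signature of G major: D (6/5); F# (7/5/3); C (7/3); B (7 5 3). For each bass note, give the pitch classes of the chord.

D (6/5/3): D, F#, A, B.
F# (7/5/3): F#, A, C, E.
C (7/5/3): C, E, G, B.
B (7/5/3): B, D, F#, A.

D, F#, A, B | F#, A, C, E | C, E, G, B | B, D, F#, A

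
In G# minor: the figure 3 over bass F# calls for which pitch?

A#

Counting 2 letter steps above F# lands on A; in G# minor, that letter is A#.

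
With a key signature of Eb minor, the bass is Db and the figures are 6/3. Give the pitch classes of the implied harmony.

A third above Db in this key is F.
A sixth above Db in this key is Bb.
Together with the bass Db, this spells Bb minor in first inversion.

Db, F, Bb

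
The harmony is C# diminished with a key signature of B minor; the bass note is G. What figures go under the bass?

G is the fifth of C# diminished, so the chord is in second inversion.
A triad in second inversion is figured 6/4, conventionally abbreviated 6/4.

6/4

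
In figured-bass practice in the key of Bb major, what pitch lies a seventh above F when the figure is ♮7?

E

Counting 6 letter steps above F lands on E; in Bb major, that letter is Eb.
The ♮7 figure makes it natural, giving E.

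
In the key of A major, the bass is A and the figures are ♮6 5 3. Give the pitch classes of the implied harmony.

A, C#, E, F

A third above A in this key is C#.
A fifth above A in this key is E.
A sixth above A in this key is F#, made natural (F) by the ♮ figure.
Together with the bass A, this spells F augmented major seventh in first inversion.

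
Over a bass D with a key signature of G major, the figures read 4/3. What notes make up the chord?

D, F#, G, B

The written figures 4/3 are shorthand for 6/4/3: the 6 is implied.
A third above D in this key is F#.
A fourth above D in this key is G.
A sixth above D in this key is B.
Together with the bass D, this spells G major seventh in second inversion.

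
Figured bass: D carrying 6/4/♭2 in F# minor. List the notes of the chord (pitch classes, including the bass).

A second above D in this key is E, lowered to Eb by the flat.
A fourth above D in this key is G#.
A sixth above D in this key is B.

D, Eb, G#, B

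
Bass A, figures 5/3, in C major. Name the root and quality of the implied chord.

A minor

The figures 5/3 indicate a triad in root position.
In root position the bass is the root, so the root is A.
The chord tones are A, C, E, giving A minor.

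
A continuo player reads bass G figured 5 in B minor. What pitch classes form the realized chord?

G, B, D

The written figures 5 are shorthand for 5/3: the 3 is implied.
A third above G in this key is B.
A fifth above G in this key is D.
Together with the bass G, this spells G major in root position.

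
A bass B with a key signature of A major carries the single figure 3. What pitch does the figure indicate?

D

Counting 2 letter steps above B lands on D; in A major, that letter is D.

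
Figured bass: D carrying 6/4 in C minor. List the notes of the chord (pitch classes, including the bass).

A fourth above D in this key is G.
A sixth above D in this key is Bb.
Together with the bass D, this spells G minor in second inversion.

D, G, Bb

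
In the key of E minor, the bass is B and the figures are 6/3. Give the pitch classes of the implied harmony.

A third above B in this key is D.
A sixth above B in this key is G.
Together with the bass B, this spells G major in first inversion.

B, D, G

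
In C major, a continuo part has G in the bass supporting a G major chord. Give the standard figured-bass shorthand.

no figures

G is the root of G major, so the chord is in root position.
A triad in root position is figured 5/3, conventionally abbreviated (no figures — root-position triad).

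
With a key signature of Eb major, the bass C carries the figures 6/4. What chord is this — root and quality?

The figures 6/4 indicate a triad in second inversion.
In second inversion the root lies a fourth above the bass: a fourth above C in Eb major is F.
The chord tones are C, F, Ab, giving F minor.

F minor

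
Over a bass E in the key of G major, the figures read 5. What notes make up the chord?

The written figures 5 are shorthand for 5/3: the 3 is implied.
A third above E in this key is G.
A fifth above E in this key is B.
Together with the bass E, this spells E minor in root position.

E, G, B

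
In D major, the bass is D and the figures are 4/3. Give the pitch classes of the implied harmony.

The written figures 4/3 are shorthand for 6/4/3: the 6 is implied.
A third above D in this key is F#.
A fourth above D in this key is G.
A sixth above D in this key is B.
Together with the bass D, this spells G major seventh in second inversion.

D, F#, G, B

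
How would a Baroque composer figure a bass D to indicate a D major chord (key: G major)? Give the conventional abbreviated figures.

D is the root of D major, so the chord is in root position.
A triad in root position is figured 5/3, conventionally abbreviated (no figures — root-position triad).

no figures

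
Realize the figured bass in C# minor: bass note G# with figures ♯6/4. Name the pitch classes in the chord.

A fourth above G# in this key is C#.
A sixth above G# in this key is E, raised to E# by the sharp.
Together with the bass G#, this spells C# major in second inversion.

G#, C#, E#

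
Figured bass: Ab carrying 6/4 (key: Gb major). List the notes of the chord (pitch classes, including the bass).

Ab, Db, F

A fourth above Ab in this key is Db.
A sixth above Ab in this key is F.
Together with the bass Ab, this spells Db major in second inversion.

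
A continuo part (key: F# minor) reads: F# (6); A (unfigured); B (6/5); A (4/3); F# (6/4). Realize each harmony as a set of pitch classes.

F#, A, D | A, C#, E | B, D, F#, G# | A, C#, D, F# | F#, B, D

F# (6/3): F#, A, D.
A (5/3): A, C#, E.
B (6/5/3): B, D, F#, G#.
A (6/4/3): A, C#, D, F#.
F# (6/4): F#, B, D.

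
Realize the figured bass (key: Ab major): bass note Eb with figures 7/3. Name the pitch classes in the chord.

Eb, G, Bb, Db

The written figures 7/3 are shorthand for 7/5/3: the 5 is implied.
A third above Eb in this key is G.
A fifth above Eb in this key is Bb.
A seventh above Eb in this key is Db.
Together with the bass Eb, this spells Eb dominant seventh in root position.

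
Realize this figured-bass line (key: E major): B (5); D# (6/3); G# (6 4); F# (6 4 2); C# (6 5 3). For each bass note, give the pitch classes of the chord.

B, D#, F# | D#, F#, B | G#, C#, E | F#, G#, B, D# | C#, E, G#, A

B (5/3): B, D#, F#.
D# (6/3): D#, F#, B.
G# (6/4): G#, C#, E.
F# (6/4/2): F#, G#, B, D#.
C# (6/5/3): C#, E, G#, A.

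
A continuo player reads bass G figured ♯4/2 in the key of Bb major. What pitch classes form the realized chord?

The written figures ♯4/2 are shorthand for 6/4/2: the 6 is implied.
A second above G in this key is A.
A fourth above G in this key is C, raised to C# by the sharp.
A sixth above G in this key is Eb.

G, A, C#, Eb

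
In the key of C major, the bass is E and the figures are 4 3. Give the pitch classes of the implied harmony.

The written figures 4 3 are shorthand for 6/4/3: the 6 is implied.
A third above E in this key is G.
A fourth above E in this key is A.
A sixth above E in this key is C.
Together with the bass E, this spells A minor seventh in second inversion.

E, G, A, C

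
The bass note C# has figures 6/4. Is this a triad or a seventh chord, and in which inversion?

triad, second inversion

Intervals of 6/4 above the bass form a triad; the bass is the fifth, so this is second inversion.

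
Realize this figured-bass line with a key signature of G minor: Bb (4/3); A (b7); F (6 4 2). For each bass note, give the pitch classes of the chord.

Bb (6/4/3): Bb, D, Eb, G.
A (b7/5/3): A, C, Eb, Gb.
F (6/4/2): F, G, Bb, D.

Bb, D, Eb, G | A, C, Eb, Gb | F, G, Bb, D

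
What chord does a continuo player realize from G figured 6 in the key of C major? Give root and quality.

E minor

The figures 6 indicate a triad in first inversion.
In first inversion the root lies a sixth above the bass: a sixth above G in C major is E.
The chord tones are G, B, E, giving E minor.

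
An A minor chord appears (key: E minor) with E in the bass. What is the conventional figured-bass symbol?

6/4

E is the fifth of A minor, so the chord is in second inversion.
A triad in second inversion is figured 6/4, conventionally abbreviated 6/4.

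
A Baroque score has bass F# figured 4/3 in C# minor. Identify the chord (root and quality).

The figures 4/3 indicate a seventh chord in second inversion.
In second inversion the root lies a fourth above the bass: a fourth above F# in C# minor is B.
The chord tones are F#, A, B, D#, giving B dominant seventh.

B dominant seventh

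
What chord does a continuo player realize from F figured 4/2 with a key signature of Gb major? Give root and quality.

Gb major seventh

The figures 4/2 indicate a seventh chord in third inversion.
In third inversion the root lies a second above the bass: a second above F in Gb major is Gb.
The chord tones are F, Gb, Bb, Db, giving Gb major seventh.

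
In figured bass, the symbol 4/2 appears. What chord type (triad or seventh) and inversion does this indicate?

4/2 is shorthand for 6/4/2.
Intervals of 6/4/2 above the bass form a seventh chord; the bass is the seventh, so this is third inversion.

seventh chord, third inversion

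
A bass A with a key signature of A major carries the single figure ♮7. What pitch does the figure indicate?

G

Counting 6 letter steps above A lands on G; in A major, that letter is G#.
The ♮7 figure makes it natural, giving G.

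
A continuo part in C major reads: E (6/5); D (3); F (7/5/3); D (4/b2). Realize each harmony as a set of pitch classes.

E (6/5/3): E, G, B, C.
D (5/3): D, F, A.
F (7/5/3): F, A, C, E.
D (6/4/b2): D, Eb, G, B.

E, G, B, C | D, F, A | F, A, C, E | D, Eb, G, B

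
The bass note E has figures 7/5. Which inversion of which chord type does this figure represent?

7/5 is shorthand for 7/5/3.
Intervals of 7/5/3 above the bass form a seventh chord; the bass is the root, so this is root position.

seventh chord, root position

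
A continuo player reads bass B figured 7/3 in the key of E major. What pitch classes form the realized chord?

The written figures 7/3 are shorthand for 7/5/3: the 5 is implied.
A third above B in this key is D#.
A fifth above B in this key is F#.
A seventh above B in this key is A.
Together with the bass B, this spells B dominant seventh in root position.

B, D#, F#, A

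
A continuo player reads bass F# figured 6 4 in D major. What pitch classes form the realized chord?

A fourth above F# in this key is B.
A sixth above F# in this key is D.
Together with the bass F#, this spells B minor in second inversion.

F#, B, D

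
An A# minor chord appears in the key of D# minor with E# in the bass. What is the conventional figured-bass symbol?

E# is the fifth of A# minor, so the chord is in second inversion.
A triad in second inversion is figured 6/4, conventionally abbreviated 6/4.

6/4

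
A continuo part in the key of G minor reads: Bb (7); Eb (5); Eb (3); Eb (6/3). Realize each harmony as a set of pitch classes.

Bb (7/5/3): Bb, D, F, A.
Eb (5/3): Eb, G, Bb.
Eb (5/3): Eb, G, Bb.
Eb (6/3): Eb, G, C.

Bb, D, F, A | Eb, G, Bb | Eb, G, Bb | Eb, G, C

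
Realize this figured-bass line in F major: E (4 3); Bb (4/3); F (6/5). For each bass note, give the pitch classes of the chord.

E (6/4/3): E, G, A, C.
Bb (6/4/3): Bb, D, E, G.
F (6/5/3): F, A, C, D.

E, G, A, C | Bb, D, E, G | F, A, C, D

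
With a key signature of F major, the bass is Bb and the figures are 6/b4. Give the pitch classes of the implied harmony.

A fourth above Bb in this key is E, lowered to Eb by the flat.
A sixth above Bb in this key is G.
Together with the bass Bb, this spells Eb major in second inversion.

Bb, Eb, G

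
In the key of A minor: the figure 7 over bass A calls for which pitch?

G

Counting 6 letter steps above A lands on G; in A minor, that letter is G.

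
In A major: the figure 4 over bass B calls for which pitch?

Counting 3 letter steps above B lands on E; in A major, that letter is E.

E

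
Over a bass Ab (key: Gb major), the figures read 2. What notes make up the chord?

The written figures 2 are shorthand for 6/4/2: the 6/4 are implied.
A second above Ab in this key is Bb.
A fourth above Ab in this key is Db.
A sixth above Ab in this key is F.
Together with the bass Ab, this spells Bb minor seventh in third inversion.

Ab, Bb, Db, F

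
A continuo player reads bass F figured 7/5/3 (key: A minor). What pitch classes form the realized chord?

F, A, C, E

A third above F in this key is A.
A fifth above F in this key is C.
A seventh above F in this key is E.
Together with the bass F, this spells F major seventh in root position.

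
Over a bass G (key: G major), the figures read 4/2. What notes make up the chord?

G, A, C, E

The written figures 4/2 are shorthand for 6/4/2: the 6 is implied.
A second above G in this key is A.
A fourth above G in this key is C.
A sixth above G in this key is E.
Together with the bass G, this spells A minor seventh in third inversion.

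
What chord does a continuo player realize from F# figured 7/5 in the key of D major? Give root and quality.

F# minor seventh

The figures 7/5 indicate a seventh chord in root position.
In root position the bass is the root, so the root is F#.
The chord tones are F#, A, C#, E, giving F# minor seventh.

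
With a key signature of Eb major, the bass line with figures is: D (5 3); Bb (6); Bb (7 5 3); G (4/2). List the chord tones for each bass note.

D (5/3): D, F, Ab.
Bb (6/3): Bb, D, G.
Bb (7/5/3): Bb, D, F, Ab.
G (6/4/2): G, Ab, C, Eb.

D, F, Ab | Bb, D, G | Bb, D, F, Ab | G, Ab, C, Eb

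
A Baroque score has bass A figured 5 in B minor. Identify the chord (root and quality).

The figures 5 indicate a triad in root position.
In root position the bass is the root, so the root is A.
The chord tones are A, C#, E, giving A major.

A major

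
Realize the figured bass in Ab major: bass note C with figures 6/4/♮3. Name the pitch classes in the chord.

C, E, F, Ab

A third above C in this key is Eb, made natural (E) by the ♮ figure.
A fourth above C in this key is F.
A sixth above C in this key is Ab.
Together with the bass C, this spells F minor-major seventh in second inversion.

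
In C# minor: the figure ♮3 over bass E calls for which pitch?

Counting 2 letter steps above E lands on G; in C# minor, that letter is G#.
The ♮3 figure makes it natural, giving G.

G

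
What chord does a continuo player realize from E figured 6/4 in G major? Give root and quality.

The figures 6/4 indicate a triad in second inversion.
In second inversion the root lies a fourth above the bass: a fourth above E in G major is A.
The chord tones are E, A, C, giving A minor.

A minor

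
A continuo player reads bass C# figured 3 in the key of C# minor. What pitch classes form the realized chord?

The written figures 3 are shorthand for 5/3: the 5 is implied.
A third above C# in this key is E.
A fifth above C# in this key is G#.
Together with the bass C#, this spells C# minor in root position.

C#, E, G#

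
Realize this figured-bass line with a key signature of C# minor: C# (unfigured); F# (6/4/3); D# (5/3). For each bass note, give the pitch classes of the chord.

C# (5/3): C#, E, G#.
F# (6/4/3): F#, A, B, D#.
D# (5/3): D#, F#, A.

C#, E, G# | F#, A, B, D# | D#, F#, A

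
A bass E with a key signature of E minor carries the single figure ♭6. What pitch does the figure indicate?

Cb

Counting 5 letter steps above E lands on C; in E minor, that letter is C.
The b6 figure lowers it a semitone, giving Cb.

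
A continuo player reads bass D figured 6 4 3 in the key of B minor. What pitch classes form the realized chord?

A third above D in this key is F#.
A fourth above D in this key is G.
A sixth above D in this key is B.
Together with the bass D, this spells G major seventh in second inversion.

D, F#, G, B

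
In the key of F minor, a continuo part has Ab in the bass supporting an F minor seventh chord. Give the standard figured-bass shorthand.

6/5

Ab is the third of F minor seventh, so the chord is in first inversion.
A seventh chord in first inversion is figured 6/5/3, conventionally abbreviated 6/5.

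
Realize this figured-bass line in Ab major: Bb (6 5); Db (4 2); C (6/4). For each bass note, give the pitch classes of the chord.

Bb (6/5/3): Bb, Db, F, G.
Db (6/4/2): Db, Eb, G, Bb.
C (6/4): C, F, Ab.

Bb, Db, F, G | Db, Eb, G, Bb | C, F, Ab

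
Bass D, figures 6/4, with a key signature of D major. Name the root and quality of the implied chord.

G major

The figures 6/4 indicate a triad in second inversion.
In second inversion the root lies a fourth above the bass: a fourth above D in D major is G.
The chord tones are D, G, B, giving G major.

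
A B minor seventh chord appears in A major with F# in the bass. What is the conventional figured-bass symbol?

4/3

F# is the fifth of B minor seventh, so the chord is in second inversion.
A seventh chord in second inversion is figured 6/4/3, conventionally abbreviated 4/3.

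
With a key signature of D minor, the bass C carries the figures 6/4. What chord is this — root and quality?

F major

The figures 6/4 indicate a triad in second inversion.
In second inversion the root lies a fourth above the bass: a fourth above C in D minor is F.
The chord tones are C, F, A, giving F major.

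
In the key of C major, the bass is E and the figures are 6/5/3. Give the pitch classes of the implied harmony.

A third above E in this key is G.
A fifth above E in this key is B.
A sixth above E in this key is C.
Together with the bass E, this spells C major seventh in first inversion.

E, G, B, C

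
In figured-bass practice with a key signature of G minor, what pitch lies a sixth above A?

F

Counting 5 letter steps above A lands on F; in G minor, that letter is F.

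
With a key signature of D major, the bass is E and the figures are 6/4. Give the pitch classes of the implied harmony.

E, A, C#

A fourth above E in this key is A.
A sixth above E in this key is C#.
Together with the bass E, this spells A major in second inversion.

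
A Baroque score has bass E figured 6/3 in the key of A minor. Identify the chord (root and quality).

The figures 6/3 indicate a triad in first inversion.
In first inversion the root lies a sixth above the bass: a sixth above E in A minor is C.
The chord tones are E, G, C, giving C major.

C major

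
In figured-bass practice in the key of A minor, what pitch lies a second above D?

E

Counting 1 letter step above D lands on E; in A minor, that letter is E.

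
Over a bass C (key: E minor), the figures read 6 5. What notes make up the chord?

The written figures 6 5 are shorthand for 6/5/3: the 3 is implied.
A third above C in this key is E.
A fifth above C in this key is G.
A sixth above C in this key is A.
Together with the bass C, this spells A minor seventh in first inversion.

C, E, G, A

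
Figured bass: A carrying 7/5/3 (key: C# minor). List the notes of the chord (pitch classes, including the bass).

A, C#, E, G#

A third above A in this key is C#.
A fifth above A in this key is E.
A seventh above A in this key is G#.
Together with the bass A, this spells A major seventh in root position.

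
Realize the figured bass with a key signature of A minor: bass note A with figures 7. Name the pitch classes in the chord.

The written figures 7 are shorthand for 7/5/3: the 5/3 are implied.
A third above A in this key is C.
A fifth above A in this key is E.
A seventh above A in this key is G.
Together with the bass A, this spells A minor seventh in root position.

A, C, E, G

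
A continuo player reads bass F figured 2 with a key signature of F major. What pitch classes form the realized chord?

The written figures 2 are shorthand for 6/4/2: the 6/4 are implied.
A second above F in this key is G.
A fourth above F in this key is Bb.
A sixth above F in this key is D.
Together with the bass F, this spells G minor seventh in third inversion.

F, G, Bb, D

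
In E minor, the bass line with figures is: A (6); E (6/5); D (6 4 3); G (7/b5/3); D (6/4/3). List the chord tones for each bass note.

A, C, F# | E, G, B, C | D, F#, G, B | G, B, Db, F# | D, F#, G, B

A (6/3): A, C, F#.
E (6/5/3): E, G, B, C.
D (6/4/3): D, F#, G, B.
G (7/b5/3): G, B, Db, F#.
D (6/4/3): D, F#, G, B.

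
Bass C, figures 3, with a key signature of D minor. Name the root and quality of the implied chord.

C major

The figures 3 indicate a triad in root position.
In root position the bass is the root, so the root is C.
The chord tones are C, E, G, giving C major.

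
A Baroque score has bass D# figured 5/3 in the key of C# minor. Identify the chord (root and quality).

The figures 5/3 indicate a triad in root position.
In root position the bass is the root, so the root is D#.
The chord tones are D#, F#, A, giving D# diminished.

D# diminished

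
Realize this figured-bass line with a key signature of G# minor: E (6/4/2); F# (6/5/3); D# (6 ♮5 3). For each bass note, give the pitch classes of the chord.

E, F#, A#, C# | F#, A#, C#, D# | D#, F#, A, B

E (6/4/2): E, F#, A#, C#.
F# (6/5/3): F#, A#, C#, D#.
D# (6/♮5/3): D#, F#, A, B.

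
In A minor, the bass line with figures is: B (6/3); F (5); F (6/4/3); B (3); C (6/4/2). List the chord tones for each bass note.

B, D, G | F, A, C | F, A, B, D | B, D, F | C, D, F, A

B (6/3): B, D, G.
F (5/3): F, A, C.
F (6/4/3): F, A, B, D.
B (5/3): B, D, F.
C (6/4/2): C, D, F, A.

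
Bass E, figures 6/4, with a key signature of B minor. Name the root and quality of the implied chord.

A major

The figures 6/4 indicate a triad in second inversion.
In second inversion the root lies a fourth above the bass: a fourth above E in B minor is A.
The chord tones are E, A, C#, giving A major.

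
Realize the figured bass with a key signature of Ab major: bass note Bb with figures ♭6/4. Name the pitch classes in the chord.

Bb, Eb, Gb

A fourth above Bb in this key is Eb.
A sixth above Bb in this key is G, lowered to Gb by the flat.
Together with the bass Bb, this spells Eb minor in second inversion.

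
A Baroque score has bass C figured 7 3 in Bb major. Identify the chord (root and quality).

C minor seventh

The figures 7 3 indicate a seventh chord in root position.
In root position the bass is the root, so the root is C.
The chord tones are C, Eb, G, Bb, giving C minor seventh.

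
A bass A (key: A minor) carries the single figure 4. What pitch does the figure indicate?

D

Counting 3 letter steps above A lands on D; in A minor, that letter is D.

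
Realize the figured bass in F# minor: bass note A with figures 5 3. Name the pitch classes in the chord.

A, C#, E

A third above A in this key is C#.
A fifth above A in this key is E.
Together with the bass A, this spells A major in root position.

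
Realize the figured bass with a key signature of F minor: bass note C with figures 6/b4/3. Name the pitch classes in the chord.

C, Eb, Fb, Ab

A third above C in this key is Eb.
A fourth above C in this key is F, lowered to Fb by the flat.
A sixth above C in this key is Ab.
Together with the bass C, this spells Fb augmented major seventh in second inversion.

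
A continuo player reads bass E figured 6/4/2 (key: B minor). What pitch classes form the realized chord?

A second above E in this key is F#.
A fourth above E in this key is A.
A sixth above E in this key is C#.
Together with the bass E, this spells F# minor seventh in third inversion.

E, F#, A, C#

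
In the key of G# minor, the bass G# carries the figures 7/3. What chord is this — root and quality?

G# minor seventh

The figures 7/3 indicate a seventh chord in root position.
In root position the bass is the root, so the root is G#.
The chord tones are G#, B, D#, F#, giving G# minor seventh.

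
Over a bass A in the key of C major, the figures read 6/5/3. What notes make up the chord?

A, C, E, F

A third above A in this key is C.
A fifth above A in this key is E.
A sixth above A in this key is F.
Together with the bass A, this spells F major seventh in first inversion.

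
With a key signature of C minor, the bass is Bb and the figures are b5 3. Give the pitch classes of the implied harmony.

A third above Bb in this key is D.
A fifth above Bb in this key is F, lowered to Fb by the flat.

Bb, D, Fb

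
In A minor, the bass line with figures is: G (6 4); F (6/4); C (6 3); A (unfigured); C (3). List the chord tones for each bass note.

G, C, E | F, B, D | C, E, A | A, C, E | C, E, G

G (6/4): G, C, E.
F (6/4): F, B, D.
C (6/3): C, E, A.
A (5/3): A, C, E.
C (5/3): C, E, G.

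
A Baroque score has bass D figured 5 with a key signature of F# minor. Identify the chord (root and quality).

D major

The figures 5 indicate a triad in root position.
In root position the bass is the root, so the root is D.
The chord tones are D, F#, A, giving D major.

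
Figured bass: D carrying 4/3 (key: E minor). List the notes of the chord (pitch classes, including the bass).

The written figures 4/3 are shorthand for 6/4/3: the 6 is implied.
A third above D in this key is F#.
A fourth above D in this key is G.
A sixth above D in this key is B.
Together with the bass D, this spells G major seventh in second inversion.

D, F#, G, B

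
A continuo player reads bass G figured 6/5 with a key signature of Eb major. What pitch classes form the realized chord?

The written figures 6/5 are shorthand for 6/5/3: the 3 is implied.
A third above G in this key is Bb.
A fifth above G in this key is D.
A sixth above G in this key is Eb.
Together with the bass G, this spells Eb major seventh in first inversion.

G, Bb, D, Eb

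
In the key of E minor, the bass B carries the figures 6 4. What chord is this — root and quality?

The figures 6 4 indicate a triad in second inversion.
In second inversion the root lies a fourth above the bass: a fourth above B in E minor is E.
The chord tones are B, E, G, giving E minor.

E minor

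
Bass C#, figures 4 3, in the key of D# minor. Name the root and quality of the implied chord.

The figures 4 3 indicate a seventh chord in second inversion.
In second inversion the root lies a fourth above the bass: a fourth above C# in D# minor is F#.
The chord tones are C#, E#, F#, A#, giving F# major seventh.

F# major seventh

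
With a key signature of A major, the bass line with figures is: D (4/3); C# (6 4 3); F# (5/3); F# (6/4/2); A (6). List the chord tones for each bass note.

D (6/4/3): D, F#, G#, B.
C# (6/4/3): C#, E, F#, A.
F# (5/3): F#, A, C#.
F# (6/4/2): F#, G#, B, D.
A (6/3): A, C#, F#.

D, F#, G#, B | C#, E, F#, A | F#, A, C# | F#, G#, B, D | A, C#, F#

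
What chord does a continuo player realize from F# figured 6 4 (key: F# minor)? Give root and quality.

B minor

The figures 6 4 indicate a triad in second inversion.
In second inversion the root lies a fourth above the bass: a fourth above F# in F# minor is B.
The chord tones are F#, B, D, giving B minor.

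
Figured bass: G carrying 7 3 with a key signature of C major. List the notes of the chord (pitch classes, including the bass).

The written figures 7 3 are shorthand for 7/5/3: the 5 is implied.
A third above G in this key is B.
A fifth above G in this key is D.
A seventh above G in this key is F.
Together with the bass G, this spells G dominant seventh in root position.

G, B, D, F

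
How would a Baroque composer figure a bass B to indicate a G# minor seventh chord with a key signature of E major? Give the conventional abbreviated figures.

6/5

B is the third of G# minor seventh, so the chord is in first inversion.
A seventh chord in first inversion is figured 6/5/3, conventionally abbreviated 6/5.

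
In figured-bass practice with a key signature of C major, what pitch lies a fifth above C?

G

Counting 4 letter steps above C lands on G; in C major, that letter is G.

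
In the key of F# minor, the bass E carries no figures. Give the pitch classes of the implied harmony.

E, G#, B

An unfigured bass implies 5/3.
A third above E in this key is G#.
A fifth above E in this key is B.
Together with the bass E, this spells E major in root position.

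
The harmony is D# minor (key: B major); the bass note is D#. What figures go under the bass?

no figures

D# is the root of D# minor, so the chord is in root position.
A triad in root position is figured 5/3, conventionally abbreviated (no figures — root-position triad).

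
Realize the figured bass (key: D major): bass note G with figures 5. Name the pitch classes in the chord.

The written figures 5 are shorthand for 5/3: the 3 is implied.
A third above G in this key is B.
A fifth above G in this key is D.
Together with the bass G, this spells G major in root position.

G, B, D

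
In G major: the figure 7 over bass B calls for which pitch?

Counting 6 letter steps above B lands on A; in G major, that letter is A.

A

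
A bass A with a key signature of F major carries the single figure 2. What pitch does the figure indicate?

Counting 1 letter step above A lands on B; in F major, that letter is Bb.

Bb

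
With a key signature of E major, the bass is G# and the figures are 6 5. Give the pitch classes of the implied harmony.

The written figures 6 5 are shorthand for 6/5/3: the 3 is implied.
A third above G# in this key is B.
A fifth above G# in this key is D#.
A sixth above G# in this key is E.
Together with the bass G#, this spells E major seventh in first inversion.

G#, B, D#, E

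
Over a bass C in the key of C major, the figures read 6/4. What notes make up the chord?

A fourth above C in this key is F.
A sixth above C in this key is A.
Together with the bass C, this spells F major in second inversion.

C, F, A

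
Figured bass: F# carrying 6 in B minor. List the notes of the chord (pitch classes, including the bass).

F#, A, D

The written figures 6 are shorthand for 6/3: the 3 is implied.
A third above F# in this key is A.
A sixth above F# in this key is D.
Together with the bass F#, this spells D major in first inversion.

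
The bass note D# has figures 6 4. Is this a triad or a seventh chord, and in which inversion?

triad, second inversion

Intervals of 6/4 above the bass form a triad; the bass is the fifth, so this is second inversion.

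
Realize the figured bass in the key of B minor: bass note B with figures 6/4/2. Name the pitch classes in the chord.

B, C#, E, G

A second above B in this key is C#.
A fourth above B in this key is E.
A sixth above B in this key is G.
Together with the bass B, this spells C# half-diminished seventh in third inversion.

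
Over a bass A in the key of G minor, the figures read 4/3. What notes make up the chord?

A, C, D, F

The written figures 4/3 are shorthand for 6/4/3: the 6 is implied.
A third above A in this key is C.
A fourth above A in this key is D.
A sixth above A in this key is F.
Together with the bass A, this spells D minor seventh in second inversion.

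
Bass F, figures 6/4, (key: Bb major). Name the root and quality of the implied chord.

The figures 6/4 indicate a triad in second inversion.
In second inversion the root lies a fourth above the bass: a fourth above F in Bb major is Bb.
The chord tones are F, Bb, D, giving Bb major.

Bb major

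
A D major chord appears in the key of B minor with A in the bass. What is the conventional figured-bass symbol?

6/4

A is the fifth of D major, so the chord is in second inversion.
A triad in second inversion is figured 6/4, conventionally abbreviated 6/4.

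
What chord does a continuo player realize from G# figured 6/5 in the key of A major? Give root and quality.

The figures 6/5 indicate a seventh chord in first inversion.
In first inversion the root lies a sixth above the bass: a sixth above G# in A major is E.
The chord tones are G#, B, D, E, giving E dominant seventh.

E dominant seventh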